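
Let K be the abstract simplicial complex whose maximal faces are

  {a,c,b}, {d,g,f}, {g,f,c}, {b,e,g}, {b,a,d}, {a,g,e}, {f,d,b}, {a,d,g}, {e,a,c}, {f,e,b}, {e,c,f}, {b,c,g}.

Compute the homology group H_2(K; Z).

K has 7 vertices, 18 edges, 12 triangles.
rank ∂_2 = 12, rank ∂_3 = 0 ⇒ b_2 = 12 − 12 − 0 = 0. So H_2 = 0.

H_2 ≅ 0.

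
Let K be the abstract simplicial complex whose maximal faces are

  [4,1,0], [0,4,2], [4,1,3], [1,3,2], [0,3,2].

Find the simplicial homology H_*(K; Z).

H_0 = Z,  H_1 = Z,  H_2 = 0.

Fix the vertex order 0 < 1 < 2 < 3 < 4 and write every simplex with vertices in increasing order. Then dim K = 2 and the simplices of K are:

  0-simplices (5): [0], [1], [2], [3], [4]
  1-simplices (10): [0,1], [0,2], [0,3], [0,4], [1,2], [1,3], [1,4], [2,3], [2,4], [3,4]
  2-simplices (5): [0,1,4], [0,2,3], [0,2,4], [1,2,3], [1,3,4]

so the chain groups are C_0 ≅ Z^5, C_1 ≅ Z^10, C_2 ≅ Z^5.

Boundary ∂_1: C_1 → C_0 maps an edge to its endpoints' difference, ∂[p,q] = q − p.
This gives a 5×10 integer matrix of rank 4; reducing to Smith normal form yields diagonal entries (1,1,1,1).

∂_2: C_2 → C_1 acts by ∂[p,q,r] = [q,r] − [p,r] + [p,q]. For instance
  ∂[0,2,3] = [2,3] − [0,3] + [0,2],
  ∂[1,3,4] = [3,4] − [1,4] + [1,3].
The resulting 10×5 matrix has rank 5, and its Smith normal form has invariant factors (1,1,1,1,1).

From H_k ≅ ker(∂_k) / im(∂_{k+1}) we obtain:

  H_0: rank C_0 − rank ∂_1 = 5 − 4 = 1, and the invariant factors of ∂_1 are all 1, so H_0 = Z.
  H_1: rank ker ∂_1 − rank ∂_2 = (10 − 4) − 5 = 1, and the invariant factors of ∂_2 are all 1, so H_1 = Z.
  H_2: rank ker ∂_2 − rank ∂_3 = (5 − 5) − 0 = 0, and there is no ∂_3, so H_2 = 0.

As a check, the Euler characteristic is 5 − 10 + 5 = 0, which agrees with 1 − 1 + 0 = 0.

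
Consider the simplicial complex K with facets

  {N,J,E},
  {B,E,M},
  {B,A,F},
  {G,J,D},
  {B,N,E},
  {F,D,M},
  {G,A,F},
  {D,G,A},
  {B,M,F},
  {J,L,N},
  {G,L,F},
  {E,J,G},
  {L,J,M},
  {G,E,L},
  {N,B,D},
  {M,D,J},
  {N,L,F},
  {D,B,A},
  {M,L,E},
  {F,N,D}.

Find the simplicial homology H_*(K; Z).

H_0 ≅ Z,  H_1 ≅ Z ⊕ Z/2Z,  H_2 = 0.

Take the total order A < B < D < E < F < G < J < L < M < N on the vertex set. Then K (dimension 2) consists of the simplices:

  0-simplices (10): A, B, D, E, F, G, J, L, M, N
  1-simplices (30): AB, AD, AF, AG, BD, BE, BF, BM, BN, DF, DG, DJ, DM, DN, EG, EJ, EL, EM, EN, FG, FL, FM, FN, GJ, GL, JL, JM, JN, LM, LN
  2-simplices (20): ABD, ABF, ADG, AFG, BDN, BEM, BEN, BFM, DFM, DFN, DGJ, DJM, EGJ, EGL, EJN, ELM, FGL, FLN, JLM, JLN

giving chain groups C_0 ≅ Z^10, C_1 ≅ Z^30, C_2 ≅ Z^20.

The boundary map ∂_1: C_1 → C_0 is given by ∂[p,q] = [q] − [p]. For instance
  ∂AB = B − A.
The 10×30 boundary matrix has rank 9 and Smith normal form diag(1,1,1,1,1,1,1,1,1).

The boundary map ∂_2: C_2 → C_1 acts by ∂[p,q,r] = [q,r] − [p,r] + [p,q]. For instance
  ∂DGJ = GJ − DJ + DG,
  ∂DFN = FN − DN + DF.
The 30×20 boundary matrix has rank 20 and Smith normal form diag(1,1,1,1,1,1,1,1,1,1,1,1,1,1,1,1,1,1,1,2).

From H_k ≅ ker(∂_k) / im(∂_{k+1}) we obtain:

  H_0: rank C_0 − rank ∂_1 = 10 − 9 = 1, and the invariant factors of ∂_1 are all 1, so H_0 ≅ Z.
  H_1: rank ker ∂_1 − rank ∂_2 = (30 − 9) − 20 = 1, and ∂_2 has invariant factor 2 > 1, so H_1 ≅ Z ⊕ Z/2Z.
  H_2: rank ker ∂_2 − rank ∂_3 = (20 − 20) − 0 = 0, and there is no ∂_3, so H_2 ≅ 0.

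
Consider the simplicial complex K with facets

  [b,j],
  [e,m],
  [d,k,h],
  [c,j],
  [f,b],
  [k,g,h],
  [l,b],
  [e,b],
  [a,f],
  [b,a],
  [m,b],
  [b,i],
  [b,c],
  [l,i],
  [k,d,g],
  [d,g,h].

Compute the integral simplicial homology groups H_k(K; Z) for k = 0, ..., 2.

H_0 = Z^2,  H_1 = Z^4,  H_2 = Z.

Order the vertices as a < b < c < d < e < f < g < h < i < j < k < l < m. Listing each simplex with vertices in this order, K has dimension 2 with simplices:

  0-simplices (13): a, b, c, d, e, f, g, h, i, j, k, l, m
  1-simplices (18): ab, af, bc, be, bf, bi, bj, bl, bm, cj, dg, dh, dk, em, gh, gk, hk, il
  2-simplices (4): dgh, dgk, dhk, ghk

giving chain groups C_0 ≅ Z^13, C_1 ≅ Z^18, C_2 ≅ Z^4.

∂_1: C_1 → C_0 maps an edge to its endpoints' difference, ∂[p,q] = q − p. For instance
  ∂dk = k − d.
As a 13×18 matrix over Z this has rank 11, with invariant factors (1,1,1,1,1,1,1,1,1,1,1).

∂_2: C_2 → C_1 acts by ∂[p,q,r] = [q,r] − [p,r] + [p,q]. For instance
  ∂dhk = hk − dk + dh,
  ∂dgh = gh − dh + dg.
This gives a 18×4 integer matrix of rank 3; reducing to Smith normal form yields diagonal entries (1,1,1).

From H_k ≅ ker(∂_k) / im(∂_{k+1}) we obtain:

  H_0: rank C_0 − rank ∂_1 = 13 − 11 = 2, and the invariant factors of ∂_1 are all 1, so H_0 ≅ Z^2.
  H_1: rank ker ∂_1 − rank ∂_2 = (18 − 11) − 3 = 4, and the invariant factors of ∂_2 are all 1, so H_1 ≅ Z^4.
  H_2: rank ker ∂_2 − rank ∂_3 = (4 − 3) − 0 = 1, and there is no ∂_3, so H_2 ≅ Z.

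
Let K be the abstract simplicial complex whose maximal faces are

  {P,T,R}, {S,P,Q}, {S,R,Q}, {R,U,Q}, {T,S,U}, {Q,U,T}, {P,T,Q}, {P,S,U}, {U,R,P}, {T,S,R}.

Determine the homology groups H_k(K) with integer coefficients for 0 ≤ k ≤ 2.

H_0 ≅ Z,  H_1 ≅ Z/2,  H_2 = 0.

Take the total order P < Q < R < S < T < U on the vertex set. Then K (dimension 2) consists of the simplices:

  0-simplices (6): P, Q, R, S, T, U
  1-simplices (15): PQ, PR, PS, PT, PU, QR, QS, QT, QU, RS, RT, RU, ST, SU, TU
  2-simplices (10): PQS, PQT, PRT, PRU, PSU, QRS, QRU, QTU, RST, STU

Hence C_0 ≅ Z^6, C_1 ≅ Z^15, C_2 ≅ Z^10.

Boundary ∂_1: C_1 → C_0 sends each edge [p,q] (with p < q) to q − p.
The 6×15 boundary matrix has rank 5 and Smith normal form diag(1,1,1,1,1).

The boundary map ∂_2: C_2 → C_1 acts by ∂[p,q,r] = [q,r] − [p,r] + [p,q]. For instance
  ∂QRU = RU − QU + QR,
  ∂PQS = QS − PS + PQ.
As a 15×10 matrix over Z this has rank 10, with invariant factors (1,1,1,1,1,1,1,1,1,2).

Reading off H_k = ker ∂_k / im ∂_{k+1}:

  H_0: rank C_0 − rank ∂_1 = 6 − 5 = 1, and the invariant factors of ∂_1 are all 1, so H_0 ≅ Z.
  H_1: rank ker ∂_1 − rank ∂_2 = (15 − 5) − 10 = 0, and ∂_2 has invariant factor 2 > 1, so H_1 ≅ Z/2.
  H_2: rank ker ∂_2 − rank ∂_3 = (10 − 10) − 0 = 0, and there is no ∂_3, so H_2 ≅ 0.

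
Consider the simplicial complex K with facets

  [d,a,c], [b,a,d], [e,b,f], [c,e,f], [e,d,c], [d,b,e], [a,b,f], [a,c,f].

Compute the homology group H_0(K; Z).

Order the vertices as a < b < c < d < e < f. Listing each simplex with vertices in this order, K has dimension 2 with simplices:

  0-simplices (6): a, b, c, d, e, f
  1-simplices (12): ab, ac, ad, af, bd, be, bf, cd, ce, cf, de, ef
  2-simplices (8): abd, abf, acd, acf, bde, bef, cde, cef

giving chain groups C_0 ≅ Z^6, C_1 ≅ Z^12, C_2 ≅ Z^8.

Boundary ∂_1: C_1 → C_0 maps an edge to its endpoints' difference, ∂[p,q] = q − p. For instance
  ∂cd = d − c.
As a 6×12 matrix over Z this has rank 5, with invariant factors (1,1,1,1,1).

∂_2: C_2 → C_1 acts by ∂[p,q,r] = [q,r] − [p,r] + [p,q]. For instance
  ∂abf = bf − af + ab,
  ∂abd = bd − ad + ab.
The resulting 12×8 matrix has rank 7, and its Smith normal form has invariant factors (1,1,1,1,1,1,1).

From H_k ≅ ker(∂_k) / im(∂_{k+1}) we obtain:

  H_0: rank C_0 − rank ∂_1 = 6 − 5 = 1, and the invariant factors of ∂_1 are all 1, so H_0 = Z.

H_0 ≅ Z.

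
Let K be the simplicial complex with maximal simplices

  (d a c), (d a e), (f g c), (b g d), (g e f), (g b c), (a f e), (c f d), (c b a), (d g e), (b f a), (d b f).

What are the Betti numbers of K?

b_0 = 1, b_1 = 0, b_2 = 0.

Order the vertices as a < b < c < d < e < f < g. Listing each simplex with vertices in this order, K has dimension 2 with simplices:

  0-simplices (7): a, b, c, d, e, f, g
  1-simplices (18): ab, ac, ad, ae, af, bc, bd, bf, bg, cd, cf, cg, de, df, dg, ef, eg, fg
  2-simplices (12): abc, abf, acd, ade, aef, bcg, bdf, bdg, cdf, cfg, deg, efg

Hence C_0 ≅ Z^7, C_1 ≅ Z^18, C_2 ≅ Z^12.

The boundary map ∂_1: C_1 → C_0 maps an edge to its endpoints' difference, ∂[p,q] = q − p. For instance
  ∂de = e − d.
The resulting 7×18 matrix has rank 6, and its Smith normal form has invariant factors (1,1,1,1,1,1).

Boundary ∂_2: C_2 → C_1 maps a triangle to the signed sum of its edges. For instance
  ∂abc = bc − ac + ab,
  ∂ade = de − ae + ad.
This gives a 18×12 integer matrix of rank 12; reducing to Smith normal form yields diagonal entries (1,1,1,1,1,1,1,1,1,1,1,2).

Reading off H_k = ker ∂_k / im ∂_{k+1}:

  H_0: rank C_0 − rank ∂_1 = 7 − 6 = 1, and the invariant factors of ∂_1 are all 1, so H_0 ≅ Z.
  H_1: rank ker ∂_1 − rank ∂_2 = (18 − 6) − 12 = 0, and ∂_2 has invariant factor 2 > 1, so H_1 ≅ Z/2.
  H_2: rank ker ∂_2 − rank ∂_3 = (12 − 12) − 0 = 0, and there is no ∂_3, so H_2 ≅ 0.

(K is a triangulation of the real projective plane RP^2.)

Hence the Betti numbers are b_0 = 1, b_1 = 0, b_2 = 0.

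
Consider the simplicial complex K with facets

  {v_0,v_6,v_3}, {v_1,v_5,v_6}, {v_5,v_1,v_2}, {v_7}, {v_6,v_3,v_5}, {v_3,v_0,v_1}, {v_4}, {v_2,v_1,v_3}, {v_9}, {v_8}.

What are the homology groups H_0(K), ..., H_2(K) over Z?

Order the vertices as v_0 < v_1 < v_2 < v_3 < v_4 < v_5 < v_6 < v_7 < v_8 < v_9. Listing each simplex with vertices in this order, K has dimension 2 with simplices:

  0-simplices (10): [v_0], [v_1], [v_2], [v_3], [v_4], [v_5], [v_6], [v_7], [v_8], [v_9]
  1-simplices (12): [v_0,v_1], [v_0,v_3], [v_0,v_6], [v_1,v_2], [v_1,v_3], [v_1,v_5], [v_1,v_6], [v_2,v_3], [v_2,v_5], [v_3,v_5], [v_3,v_6], [v_5,v_6]
  2-simplices (6): [v_0,v_1,v_3], [v_0,v_3,v_6], [v_1,v_2,v_3], [v_1,v_2,v_5], [v_1,v_5,v_6], [v_3,v_5,v_6]

Hence C_0 ≅ Z^10, C_1 ≅ Z^12, C_2 ≅ Z^6.

∂_1: C_1 → C_0 maps an edge to its endpoints' difference, ∂[p,q] = q − p. For instance
  ∂[v_0,v_6] = [v_6] − [v_0].
This gives a 10×12 integer matrix of rank 5; reducing to Smith normal form yields diagonal entries (1,1,1,1,1).

The boundary map ∂_2: C_2 → C_1 maps a triangle to the signed sum of its edges. For instance
  ∂[v_0,v_3,v_6] = [v_3,v_6] − [v_0,v_6] + [v_0,v_3],
  ∂[v_1,v_5,v_6] = [v_5,v_6] − [v_1,v_6] + [v_1,v_5].
This gives a 12×6 integer matrix of rank 6; reducing to Smith normal form yields diagonal entries (1,1,1,1,1,1).

Reading off H_k = ker ∂_k / im ∂_{k+1}:

  H_0: rank C_0 − rank ∂_1 = 10 − 5 = 5, and the invariant factors of ∂_1 are all 1, so H_0 = Z^5.
  H_1: rank ker ∂_1 − rank ∂_2 = (12 − 5) − 6 = 1, and the invariant factors of ∂_2 are all 1, so H_1 = Z.
  H_2: rank ker ∂_2 − rank ∂_3 = (6 − 6) − 0 = 0, and there is no ∂_3, so H_2 = 0.

H_0 = Z^5,  H_1 = Z,  H_2 = 0.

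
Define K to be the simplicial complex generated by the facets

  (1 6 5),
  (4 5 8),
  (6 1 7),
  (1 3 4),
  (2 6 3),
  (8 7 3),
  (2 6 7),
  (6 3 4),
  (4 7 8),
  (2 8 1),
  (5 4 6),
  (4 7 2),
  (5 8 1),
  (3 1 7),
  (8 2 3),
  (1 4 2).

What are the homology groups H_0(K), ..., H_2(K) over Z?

H_0 ≅ Z,  H_1 ≅ Z^2,  H_2 ≅ Z.

We work with the vertex ordering 1 < 2 < 3 < 4 < 5 < 6 < 7 < 8. The simplices of K, each written with vertices in increasing order, are:

  0-simplices (8): [1], [2], [3], [4], [5], [6], [7], [8]
  1-simplices (24): (24 of them)
  2-simplices (16): [1,2,4], [1,2,8], [1,3,4], [1,3,7], [1,5,6], [1,5,8], [1,6,7], [2,3,6], [2,3,8], [2,4,7], [2,6,7], [3,4,6], [3,7,8], [4,5,6], [4,5,8], [4,7,8]

giving chain groups C_0 ≅ Z^8, C_1 ≅ Z^24, C_2 ≅ Z^16.

Boundary ∂_1: C_1 → C_0 sends each edge [p,q] (with p < q) to q − p.
As a 8×24 matrix over Z this has rank 7, with invariant factors (1,1,1,1,1,1,1).

The boundary map ∂_2: C_2 → C_1 maps a triangle to the signed sum of its edges. For instance
  ∂[1,2,4] = [2,4] − [1,4] + [1,2],
  ∂[2,3,6] = [3,6] − [2,6] + [2,3].
As a 24×16 matrix over Z this has rank 15, with invariant factors (1,1,1,1,1,1,1,1,1,1,1,1,1,1,1).

Computing H_k = (kernel of ∂_k) / (image of ∂_{k+1}):

  H_0: rank C_0 − rank ∂_1 = 8 − 7 = 1, and the invariant factors of ∂_1 are all 1, so H_0 ≅ Z.
  H_1: rank ker ∂_1 − rank ∂_2 = (24 − 7) − 15 = 2, and the invariant factors of ∂_2 are all 1, so H_1 ≅ Z^2.
  H_2: rank ker ∂_2 − rank ∂_3 = (16 − 15) − 0 = 1, and there is no ∂_3, so H_2 ≅ Z.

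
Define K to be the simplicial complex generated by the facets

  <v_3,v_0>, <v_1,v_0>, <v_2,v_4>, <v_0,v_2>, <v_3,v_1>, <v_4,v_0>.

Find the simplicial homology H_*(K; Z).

Fix the vertex order v_0 < v_1 < v_2 < v_3 < v_4 and write every simplex with vertices in increasing order. Then dim K = 1 and the simplices of K are:

  0-simplices (5): [v_0], [v_1], [v_2], [v_3], [v_4]
  1-simplices (6): [v_0,v_1], [v_0,v_2], [v_0,v_3], [v_0,v_4], [v_1,v_3], [v_2,v_4]

giving chain groups C_0 ≅ Z^5, C_1 ≅ Z^6.

Boundary ∂_1: C_1 → C_0 is given by ∂[p,q] = [q] − [p]. For instance
  ∂[v_2,v_4] = [v_4] − [v_2].
The resulting 5×6 matrix has rank 4, and its Smith normal form has invariant factors (1,1,1,1).

Reading off H_k = ker ∂_k / im ∂_{k+1}:

  H_0: rank C_0 − rank ∂_1 = 5 − 4 = 1, and the invariant factors of ∂_1 are all 1, so H_0 = Z.
  H_1: rank ker ∂_1 − rank ∂_2 = (6 − 4) − 0 = 2, and there is no ∂_2, so H_1 = Z^2.

H_0 ≅ Z,  H_1 ≅ Z^2.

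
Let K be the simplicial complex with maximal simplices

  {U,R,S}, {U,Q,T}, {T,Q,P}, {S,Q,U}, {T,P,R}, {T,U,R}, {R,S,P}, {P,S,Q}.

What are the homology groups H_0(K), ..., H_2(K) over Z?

H_0 = Z,  H_1 = 0,  H_2 = Z.

Take the total order P < Q < R < S < T < U on the vertex set. Then K (dimension 2) consists of the simplices:

  0-simplices (6): P, Q, R, S, T, U
  1-simplices (12): PQ, PR, PS, PT, QS, QT, QU, RS, RT, RU, SU, TU
  2-simplices (8): PQS, PQT, PRS, PRT, QSU, QTU, RSU, RTU

so the chain groups are C_0 ≅ Z^6, C_1 ≅ Z^12, C_2 ≅ Z^8.

The boundary map ∂_1: C_1 → C_0 maps an edge to its endpoints' difference, ∂[p,q] = q − p. For instance
  ∂QT = T − Q.
The resulting 6×12 matrix has rank 5, and its Smith normal form has invariant factors (1,1,1,1,1).

The boundary map ∂_2: C_2 → C_1 maps a triangle to the signed sum of its edges. For instance
  ∂PQT = QT − PT + PQ,
  ∂QTU = TU − QU + QT.
The 12×8 boundary matrix has rank 7 and Smith normal form diag(1,1,1,1,1,1,1).

Computing H_k = (kernel of ∂_k) / (image of ∂_{k+1}):

  H_0: rank C_0 − rank ∂_1 = 6 − 5 = 1, and the invariant factors of ∂_1 are all 1, so H_0 = Z.
  H_1: rank ker ∂_1 − rank ∂_2 = (12 − 5) − 7 = 0, and the invariant factors of ∂_2 are all 1, so H_1 = 0.
  H_2: rank ker ∂_2 − rank ∂_3 = (8 − 7) − 0 = 1, and there is no ∂_3, so H_2 = Z.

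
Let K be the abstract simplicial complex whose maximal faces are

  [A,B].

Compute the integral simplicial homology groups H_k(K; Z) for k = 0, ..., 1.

H_0 ≅ Z,  H_1 = 0.

Order the vertices as A < B. Listing each simplex with vertices in this order, K has dimension 1 with simplices:

  0-simplices (2): A, B
  1-simplices (1): AB

giving chain groups C_0 ≅ Z^2, C_1 ≅ Z^1.

Boundary ∂_1: C_1 → C_0 sends each edge [p,q] (with p < q) to q − p.
This gives a 2×1 integer matrix of rank 1; reducing to Smith normal form yields diagonal entries (1).

From H_k ≅ ker(∂_k) / im(∂_{k+1}) we obtain:

  H_0: rank C_0 − rank ∂_1 = 2 − 1 = 1, and the invariant factors of ∂_1 are all 1, so H_0 = Z.
  H_1: rank ker ∂_1 − rank ∂_2 = (1 − 1) − 0 = 0, and there is no ∂_2, so H_1 = 0.

As a check, the Euler characteristic is 2 − 1 = 1, which agrees with 1 − 0 = 1.
(K is a triangulation of the 1-simplex.)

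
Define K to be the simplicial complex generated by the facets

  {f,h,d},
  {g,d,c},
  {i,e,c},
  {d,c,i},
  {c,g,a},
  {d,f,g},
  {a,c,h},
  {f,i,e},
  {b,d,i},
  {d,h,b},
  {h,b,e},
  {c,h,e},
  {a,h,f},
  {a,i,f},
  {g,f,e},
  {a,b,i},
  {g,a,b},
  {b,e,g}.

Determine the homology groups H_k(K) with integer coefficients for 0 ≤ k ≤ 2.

Order the vertices as a < b < c < d < e < f < g < h < i. Listing each simplex with vertices in this order, K has dimension 2 with simplices:

  0-simplices (9): a, b, c, d, e, f, g, h, i
  1-simplices (27): ab, ac, af, ag, ah, ai, bd, be, bg, bh, bi, cd, ce, cg, ch, ci, df, dg, dh, di, ef, eg, eh, ei, fg, fh, fi
  2-simplices (18): abg, abi, acg, ach, afh, afi, bdh, bdi, beg, beh, cdg, cdi, ceh, cei, dfg, dfh, efg, efi

so the chain groups are C_0 ≅ Z^9, C_1 ≅ Z^27, C_2 ≅ Z^18.

∂_1: C_1 → C_0 is given by ∂[p,q] = [q] − [p]. For instance
  ∂ag = g − a.
The resulting 9×27 matrix has rank 8, and its Smith normal form has invariant factors (1,1,1,1,1,1,1,1).

∂_2: C_2 → C_1 acts by ∂[p,q,r] = [q,r] − [p,r] + [p,q]. For instance
  ∂beg = eg − bg + be,
  ∂efg = fg − eg + ef.
The 27×18 boundary matrix has rank 17 and Smith normal form diag(1,1,1,1,1,1,1,1,1,1,1,1,1,1,1,1,1).

Reading off H_k = ker ∂_k / im ∂_{k+1}:

  H_0: rank C_0 − rank ∂_1 = 9 − 8 = 1, and the invariant factors of ∂_1 are all 1, so H_0 = Z.
  H_1: rank ker ∂_1 − rank ∂_2 = (27 − 8) − 17 = 2, and the invariant factors of ∂_2 are all 1, so H_1 = Z^2.
  H_2: rank ker ∂_2 − rank ∂_3 = (18 − 17) − 0 = 1, and there is no ∂_3, so H_2 = Z.

(K is a triangulation of the torus T^2.)

H_0 = Z,  H_1 = Z^2,  H_2 = Z.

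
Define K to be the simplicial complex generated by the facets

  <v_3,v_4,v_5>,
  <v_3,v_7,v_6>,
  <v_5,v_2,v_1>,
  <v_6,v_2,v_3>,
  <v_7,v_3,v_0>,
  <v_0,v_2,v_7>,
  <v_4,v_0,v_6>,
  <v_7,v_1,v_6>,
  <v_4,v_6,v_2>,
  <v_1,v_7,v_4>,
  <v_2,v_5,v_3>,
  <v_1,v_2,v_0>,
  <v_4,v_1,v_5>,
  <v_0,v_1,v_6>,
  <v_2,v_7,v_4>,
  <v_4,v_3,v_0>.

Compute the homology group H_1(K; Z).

H_1 = Z^2.

K has 8 vertices, 24 edges, 16 triangles.
rank ∂_1 = 7, rank ∂_2 = 15 ⇒ b_1 = 24 − 7 − 15 = 2; all invariant factors of ∂_2 are 1 so no torsion. So H_1 ≅ Z^2.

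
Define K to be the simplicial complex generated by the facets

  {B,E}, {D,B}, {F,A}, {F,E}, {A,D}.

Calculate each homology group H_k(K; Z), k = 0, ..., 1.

Fix the vertex order A < B < D < E < F and write every simplex with vertices in increasing order. Then dim K = 1 and the simplices of K are:

  0-simplices (5): A, B, D, E, F
  1-simplices (5): AD, AF, BD, BE, EF

giving chain groups C_0 ≅ Z^5, C_1 ≅ Z^5.

∂_1: C_1 → C_0 is given by ∂[p,q] = [q] − [p]. For instance
  ∂BE = E − B.
This gives a 5×5 integer matrix of rank 4; reducing to Smith normal form yields diagonal entries (1,1,1,1).

Computing H_k = (kernel of ∂_k) / (image of ∂_{k+1}):

  H_0: rank C_0 − rank ∂_1 = 5 − 4 = 1, and the invariant factors of ∂_1 are all 1, so H_0 ≅ Z.
  H_1: rank ker ∂_1 − rank ∂_2 = (5 − 4) − 0 = 1, and there is no ∂_2, so H_1 ≅ Z.

(K is a triangulation of the circle S^1.)

H_0 = Z,  H_1 = Z.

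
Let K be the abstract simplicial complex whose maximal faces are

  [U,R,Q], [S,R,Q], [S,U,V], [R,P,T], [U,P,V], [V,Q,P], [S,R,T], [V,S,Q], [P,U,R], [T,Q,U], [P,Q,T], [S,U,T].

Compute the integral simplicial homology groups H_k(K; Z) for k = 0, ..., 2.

We work with the vertex ordering P < Q < R < S < T < U < V. The simplices of K, each written with vertices in increasing order, are:

  0-simplices (7): P, Q, R, S, T, U, V
  1-simplices (18): PQ, PR, PT, PU, PV, QR, QS, QT, QU, QV, RS, RT, RU, ST, SU, SV, TU, UV
  2-simplices (12): PQT, PQV, PRT, PRU, PUV, QRS, QRU, QSV, QTU, RST, STU, SUV

giving chain groups C_0 ≅ Z^7, C_1 ≅ Z^18, C_2 ≅ Z^12.

Boundary ∂_1: C_1 → C_0 is given by ∂[p,q] = [q] − [p]. For instance
  ∂PV = V − P.
As a 7×18 matrix over Z this has rank 6, with invariant factors (1,1,1,1,1,1).

Boundary ∂_2: C_2 → C_1 maps a triangle to the signed sum of its edges. For instance
  ∂SUV = UV − SV + SU,
  ∂PRU = RU − PU + PR.
The resulting 18×12 matrix has rank 12, and its Smith normal form has invariant factors (1,1,1,1,1,1,1,1,1,1,1,2).

Reading off H_k = ker ∂_k / im ∂_{k+1}:

  H_0: rank C_0 − rank ∂_1 = 7 − 6 = 1, and the invariant factors of ∂_1 are all 1, so H_0 ≅ Z.
  H_1: rank ker ∂_1 − rank ∂_2 = (18 − 6) − 12 = 0, and ∂_2 has invariant factor 2 > 1, so H_1 ≅ Z_2.
  H_2: rank ker ∂_2 − rank ∂_3 = (12 − 12) − 0 = 0, and there is no ∂_3, so H_2 ≅ 0.

(K is a triangulation of the real projective plane RP^2.)

H_0 ≅ Z,  H_1 ≅ Z_2,  H_2 = 0.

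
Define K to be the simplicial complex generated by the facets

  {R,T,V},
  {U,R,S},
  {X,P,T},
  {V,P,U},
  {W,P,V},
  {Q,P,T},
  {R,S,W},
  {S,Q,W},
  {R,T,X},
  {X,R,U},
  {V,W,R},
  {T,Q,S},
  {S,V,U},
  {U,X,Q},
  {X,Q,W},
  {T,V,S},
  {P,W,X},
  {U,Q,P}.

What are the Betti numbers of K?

b_0 = 1, b_1 = 1, b_2 = 0.

Take the total order P < Q < R < S < T < U < V < W < X on the vertex set. Then K (dimension 2) consists of the simplices:

  0-simplices (9): P, Q, R, S, T, U, V, W, X
  1-simplices (27): PQ, PT, PU, PV, PW, PX, QS, QT, QU, QW, QX, RS, RT, RU, RV, RW, RX, ST, SU, SV, SW, TV, TX, UV, UX, VW, WX
  2-simplices (18): PQT, PQU, PTX, PUV, PVW, PWX, QST, QSW, QUX, QWX, RSU, RSW, RTV, RTX, RUX, RVW, STV, SUV

Hence C_0 ≅ Z^9, C_1 ≅ Z^27, C_2 ≅ Z^18.

∂_1: C_1 → C_0 sends each edge [p,q] (with p < q) to q − p. For instance
  ∂PQ = Q − P.
The resulting 9×27 matrix has rank 8, and its Smith normal form has invariant factors (1,1,1,1,1,1,1,1).

The boundary map ∂_2: C_2 → C_1 maps a triangle to the signed sum of its edges. For instance
  ∂PVW = VW − PW + PV,
  ∂RSU = SU − RU + RS.
As a 27×18 matrix over Z this has rank 18, with invariant factors (1,1,1,1,1,1,1,1,1,1,1,1,1,1,1,1,1,2).

Reading off H_k = ker ∂_k / im ∂_{k+1}:

  H_0: rank C_0 − rank ∂_1 = 9 − 8 = 1, and the invariant factors of ∂_1 are all 1, so H_0 ≅ Z.
  H_1: rank ker ∂_1 − rank ∂_2 = (27 − 8) − 18 = 1, and ∂_2 has invariant factor 2 > 1, so H_1 ≅ Z ⊕ Z/2.
  H_2: rank ker ∂_2 − rank ∂_3 = (18 − 18) − 0 = 0, and there is no ∂_3, so H_2 ≅ 0.

(K is a triangulation of the Klein bottle.)

Hence the Betti numbers are b_0 = 1, b_1 = 1, b_2 = 0.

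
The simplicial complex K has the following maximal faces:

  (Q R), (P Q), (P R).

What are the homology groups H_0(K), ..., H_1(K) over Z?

H_0 = Z,  H_1 = Z.

Order the vertices as P < Q < R. Listing each simplex with vertices in this order, K has dimension 1 with simplices:

  0-simplices (3): P, Q, R
  1-simplices (3): PQ, PR, QR

Hence C_0 ≅ Z^3, C_1 ≅ Z^3.

∂_1: C_1 → C_0 is given by ∂[p,q] = [q] − [p]. For instance
  ∂PR = R − P.
This gives a 3×3 integer matrix of rank 2; reducing to Smith normal form yields diagonal entries (1,1).

Computing H_k = (kernel of ∂_k) / (image of ∂_{k+1}):

  H_0: rank C_0 − rank ∂_1 = 3 − 2 = 1, and the invariant factors of ∂_1 are all 1, so H_0 = Z.
  H_1: rank ker ∂_1 − rank ∂_2 = (3 − 2) − 0 = 1, and there is no ∂_2, so H_1 = Z.

(K is a triangulation of the circle S^1.)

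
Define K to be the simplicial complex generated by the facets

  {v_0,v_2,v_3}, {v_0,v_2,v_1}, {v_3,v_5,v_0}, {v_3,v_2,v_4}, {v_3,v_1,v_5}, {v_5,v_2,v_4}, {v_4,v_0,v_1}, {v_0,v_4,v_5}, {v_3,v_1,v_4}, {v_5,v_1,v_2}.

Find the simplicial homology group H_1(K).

H_1 = Z/2.

Take the total order v_0 < v_1 < v_2 < v_3 < v_4 < v_5 on the vertex set. Then K (dimension 2) consists of the simplices:

  0-simplices (6): [v_0], [v_1], [v_2], [v_3], [v_4], [v_5]
  1-simplices (15): (15 of them)
  2-simplices (10): [v_0,v_1,v_2], [v_0,v_1,v_4], [v_0,v_2,v_3], [v_0,v_3,v_5], [v_0,v_4,v_5], [v_1,v_2,v_5], [v_1,v_3,v_4], [v_1,v_3,v_5], [v_2,v_3,v_4], [v_2,v_4,v_5]

Hence C_0 ≅ Z^6, C_1 ≅ Z^15, C_2 ≅ Z^10.

Boundary ∂_1: C_1 → C_0 is given by ∂[p,q] = [q] − [p].
The 6×15 boundary matrix has rank 5 and Smith normal form diag(1,1,1,1,1).

∂_2: C_2 → C_1 sends each 2-simplex [p,q,r] to [q,r] − [p,r] + [p,q]. For instance
  ∂[v_0,v_4,v_5] = [v_4,v_5] − [v_0,v_5] + [v_0,v_4],
  ∂[v_0,v_1,v_4] = [v_1,v_4] − [v_0,v_4] + [v_0,v_1].
This gives a 15×10 integer matrix of rank 10; reducing to Smith normal form yields diagonal entries (1,1,1,1,1,1,1,1,1,2).

Now H_k = ker ∂_k / im ∂_{k+1}, so:

  H_1: rank ker ∂_1 − rank ∂_2 = (15 − 5) − 10 = 0, and ∂_2 has invariant factor 2 > 1, so H_1 = Z/2.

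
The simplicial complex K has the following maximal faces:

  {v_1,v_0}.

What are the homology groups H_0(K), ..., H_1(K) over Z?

Take the total order v_0 < v_1 on the vertex set. Then K (dimension 1) consists of the simplices:

  0-simplices (2): [v_0], [v_1]
  1-simplices (1): [v_0,v_1]

so the chain groups are C_0 ≅ Z^2, C_1 ≅ Z^1.

Boundary ∂_1: C_1 → C_0 sends each edge [p,q] (with p < q) to q − p. For instance
  ∂[v_0,v_1] = [v_1] − [v_0].
As a 2×1 matrix over Z this has rank 1, with invariant factors (1).

Now H_k = ker ∂_k / im ∂_{k+1}, so:

  H_0: rank C_0 − rank ∂_1 = 2 − 1 = 1, and the invariant factors of ∂_1 are all 1, so H_0 = Z.
  H_1: rank ker ∂_1 − rank ∂_2 = (1 − 1) − 0 = 0, and there is no ∂_2, so H_1 = 0.

H_0 = Z,  H_1 = 0.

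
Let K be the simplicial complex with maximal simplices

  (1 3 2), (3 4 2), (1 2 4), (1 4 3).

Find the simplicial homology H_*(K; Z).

H_0 ≅ Z,  H_1 = 0,  H_2 ≅ Z.

Take the total order 1 < 2 < 3 < 4 on the vertex set. Then K (dimension 2) consists of the simplices:

  0-simplices (4): [1], [2], [3], [4]
  1-simplices (6): [1,2], [1,3], [1,4], [2,3], [2,4], [3,4]
  2-simplices (4): [1,2,3], [1,2,4], [1,3,4], [2,3,4]

so the chain groups are C_0 ≅ Z^4, C_1 ≅ Z^6, C_2 ≅ Z^4.

Boundary ∂_1: C_1 → C_0 maps an edge to its endpoints' difference, ∂[p,q] = q − p. For instance
  ∂[2,3] = [3] − [2].
The 4×6 boundary matrix has rank 3 and Smith normal form diag(1,1,1).

∂_2: C_2 → C_1 maps a triangle to the signed sum of its edges. For instance
  ∂[2,3,4] = [3,4] − [2,4] + [2,3],
  ∂[1,3,4] = [3,4] − [1,4] + [1,3].
This gives a 6×4 integer matrix of rank 3; reducing to Smith normal form yields diagonal entries (1,1,1).

Now H_k = ker ∂_k / im ∂_{k+1}, so:

  H_0: rank C_0 − rank ∂_1 = 4 − 3 = 1, and the invariant factors of ∂_1 are all 1, so H_0 = Z.
  H_1: rank ker ∂_1 − rank ∂_2 = (6 − 3) − 3 = 0, and the invariant factors of ∂_2 are all 1, so H_1 = 0.
  H_2: rank ker ∂_2 − rank ∂_3 = (4 − 3) − 0 = 1, and there is no ∂_3, so H_2 = Z.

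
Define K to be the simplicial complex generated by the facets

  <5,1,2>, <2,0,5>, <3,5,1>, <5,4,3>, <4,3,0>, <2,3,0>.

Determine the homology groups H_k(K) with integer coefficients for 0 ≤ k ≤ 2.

H_0 = Z,  H_1 = Z,  H_2 = 0.

Order the vertices as 0 < 1 < 2 < 3 < 4 < 5. Listing each simplex with vertices in this order, K has dimension 2 with simplices:

  0-simplices (6): [0], [1], [2], [3], [4], [5]
  1-simplices (12): [0,2], [0,3], [0,4], [0,5], [1,2], [1,3], [1,5], [2,3], [2,5], [3,4], [3,5], [4,5]
  2-simplices (6): [0,2,3], [0,2,5], [0,3,4], [1,2,5], [1,3,5], [3,4,5]

giving chain groups C_0 ≅ Z^6, C_1 ≅ Z^12, C_2 ≅ Z^6.

∂_1: C_1 → C_0 is given by ∂[p,q] = [q] − [p]. For instance
  ∂[2,5] = [5] − [2].
This gives a 6×12 integer matrix of rank 5; reducing to Smith normal form yields diagonal entries (1,1,1,1,1).

The boundary map ∂_2: C_2 → C_1 maps a triangle to the signed sum of its edges. For instance
  ∂[0,3,4] = [3,4] − [0,4] + [0,3],
  ∂[1,2,5] = [2,5] − [1,5] + [1,2].
The resulting 12×6 matrix has rank 6, and its Smith normal form has invariant factors (1,1,1,1,1,1).

Computing H_k = (kernel of ∂_k) / (image of ∂_{k+1}):

  H_0: rank C_0 − rank ∂_1 = 6 − 5 = 1, and the invariant factors of ∂_1 are all 1, so H_0 = Z.
  H_1: rank ker ∂_1 − rank ∂_2 = (12 − 5) − 6 = 1, and the invariant factors of ∂_2 are all 1, so H_1 = Z.
  H_2: rank ker ∂_2 − rank ∂_3 = (6 − 6) − 0 = 0, and there is no ∂_3, so H_2 = 0.

(K is a triangulation of the cylinder S^1 x I.)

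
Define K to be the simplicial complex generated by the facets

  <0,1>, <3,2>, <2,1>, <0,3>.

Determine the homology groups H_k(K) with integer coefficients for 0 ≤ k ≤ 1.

H_0 ≅ Z,  H_1 ≅ Z.

K has 4 vertices, 4 edges.
rank ∂_0 = 0, rank ∂_1 = 3 ⇒ b_0 = 4 − 0 − 3 = 1; all invariant factors of ∂_1 are 1 so no torsion. So H_0 = Z.
rank ∂_1 = 3, rank ∂_2 = 0 ⇒ b_1 = 4 − 3 − 0 = 1. So H_1 = Z.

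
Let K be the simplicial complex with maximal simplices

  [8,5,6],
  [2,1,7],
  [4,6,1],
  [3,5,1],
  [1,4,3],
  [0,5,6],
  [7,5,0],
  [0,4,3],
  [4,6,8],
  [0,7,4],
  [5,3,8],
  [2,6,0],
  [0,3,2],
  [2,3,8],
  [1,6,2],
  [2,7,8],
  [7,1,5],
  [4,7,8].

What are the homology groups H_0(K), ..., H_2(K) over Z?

K has 9 vertices, 27 edges, 18 triangles.
rank ∂_0 = 0, rank ∂_1 = 8 ⇒ b_0 = 9 − 0 − 8 = 1; all invariant factors of ∂_1 are 1 so no torsion. So H_0 ≅ Z.
rank ∂_1 = 8, rank ∂_2 = 17 ⇒ b_1 = 27 − 8 − 17 = 2; all invariant factors of ∂_2 are 1 so no torsion. So H_1 ≅ Z^2.
rank ∂_2 = 17, rank ∂_3 = 0 ⇒ b_2 = 18 − 17 − 0 = 1. So H_2 ≅ Z.

H_0 = Z,  H_1 = Z^2,  H_2 = Z.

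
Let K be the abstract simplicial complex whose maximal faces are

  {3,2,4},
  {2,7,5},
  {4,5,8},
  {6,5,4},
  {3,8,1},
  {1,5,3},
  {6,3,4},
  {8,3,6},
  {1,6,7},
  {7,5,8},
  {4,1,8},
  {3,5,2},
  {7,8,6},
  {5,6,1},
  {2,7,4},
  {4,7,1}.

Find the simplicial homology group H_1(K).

H_1 = Z^2.

Take the total order 1 < 2 < 3 < 4 < 5 < 6 < 7 < 8 on the vertex set. Then K (dimension 2) consists of the simplices:

  0-simplices (8): [1], [2], [3], [4], [5], [6], [7], [8]
  1-simplices (24): (24 of them)
  2-simplices (16): [1,3,5], [1,3,8], [1,4,7], [1,4,8], [1,5,6], [1,6,7], [2,3,4], [2,3,5], [2,4,7], [2,5,7], [3,4,6], [3,6,8], [4,5,6], [4,5,8], [5,7,8], [6,7,8]

Hence C_0 ≅ Z^8, C_1 ≅ Z^24, C_2 ≅ Z^16.

Boundary ∂_1: C_1 → C_0 sends each edge [p,q] (with p < q) to q − p.
The resulting 8×24 matrix has rank 7, and its Smith normal form has invariant factors (1,1,1,1,1,1,1).

The boundary map ∂_2: C_2 → C_1 sends each 2-simplex [p,q,r] to [q,r] − [p,r] + [p,q]. For instance
  ∂[2,5,7] = [5,7] − [2,7] + [2,5],
  ∂[4,5,6] = [5,6] − [4,6] + [4,5].
This gives a 24×16 integer matrix of rank 15; reducing to Smith normal form yields diagonal entries (1,1,1,1,1,1,1,1,1,1,1,1,1,1,1).

From H_k ≅ ker(∂_k) / im(∂_{k+1}) we obtain:

  H_1: rank ker ∂_1 − rank ∂_2 = (24 − 7) − 15 = 2, and the invariant factors of ∂_2 are all 1, so H_1 = Z^2.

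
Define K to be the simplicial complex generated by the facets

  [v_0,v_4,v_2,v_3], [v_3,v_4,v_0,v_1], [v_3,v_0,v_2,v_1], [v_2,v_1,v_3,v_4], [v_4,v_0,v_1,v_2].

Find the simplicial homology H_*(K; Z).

Take the total order v_0 < v_1 < v_2 < v_3 < v_4 on the vertex set. Then K (dimension 3) consists of the simplices:

  0-simplices (5): [v_0], [v_1], [v_2], [v_3], [v_4]
  1-simplices (10): [v_0,v_1], [v_0,v_2], [v_0,v_3], [v_0,v_4], [v_1,v_2], [v_1,v_3], [v_1,v_4], [v_2,v_3], [v_2,v_4], [v_3,v_4]
  2-simplices (10): [v_0,v_1,v_2], [v_0,v_1,v_3], [v_0,v_1,v_4], [v_0,v_2,v_3], [v_0,v_2,v_4], [v_0,v_3,v_4], [v_1,v_2,v_3], [v_1,v_2,v_4], [v_1,v_3,v_4], [v_2,v_3,v_4]
  3-simplices (5): [v_0,v_1,v_2,v_3], [v_0,v_1,v_2,v_4], [v_0,v_1,v_3,v_4], [v_0,v_2,v_3,v_4], [v_1,v_2,v_3,v_4]

Hence C_0 ≅ Z^5, C_1 ≅ Z^10, C_2 ≅ Z^10, C_3 ≅ Z^5.

The boundary map ∂_1: C_1 → C_0 is given by ∂[p,q] = [q] − [p].
As a 5×10 matrix over Z this has rank 4, with invariant factors (1,1,1,1).

Boundary ∂_2: C_2 → C_1 maps a triangle to the signed sum of its edges. For instance
  ∂[v_0,v_2,v_3] = [v_2,v_3] − [v_0,v_3] + [v_0,v_2],
  ∂[v_1,v_2,v_4] = [v_2,v_4] − [v_1,v_4] + [v_1,v_2].
This gives a 10×10 integer matrix of rank 6; reducing to Smith normal form yields diagonal entries (1,1,1,1,1,1).

∂_3: C_3 → C_2 sends each 3-simplex σ to the alternating sum Σ_i (−1)^i (σ with its i-th vertex removed). For instance
  ∂[v_0,v_1,v_2,v_3] = [v_1,v_2,v_3] − [v_0,v_2,v_3] + [v_0,v_1,v_3] − [v_0,v_1,v_2],
  ∂[v_1,v_2,v_3,v_4] = [v_2,v_3,v_4] − [v_1,v_3,v_4] + [v_1,v_2,v_4] − [v_1,v_2,v_3].
This gives a 10×5 integer matrix of rank 4; reducing to Smith normal form yields diagonal entries (1,1,1,1).

Now H_k = ker ∂_k / im ∂_{k+1}, so:

  H_0: rank C_0 − rank ∂_1 = 5 − 4 = 1, and the invariant factors of ∂_1 are all 1, so H_0 ≅ Z.
  H_1: rank ker ∂_1 − rank ∂_2 = (10 − 4) − 6 = 0, and the invariant factors of ∂_2 are all 1, so H_1 ≅ 0.
  H_2: rank ker ∂_2 − rank ∂_3 = (10 − 6) − 4 = 0, and the invariant factors of ∂_3 are all 1, so H_2 ≅ 0.
  H_3: rank ker ∂_3 − rank ∂_4 = (5 − 4) − 0 = 1, and there is no ∂_4, so H_3 ≅ Z.

H_0 = Z,  H_1 = 0,  H_2 = 0,  H_3 = Z.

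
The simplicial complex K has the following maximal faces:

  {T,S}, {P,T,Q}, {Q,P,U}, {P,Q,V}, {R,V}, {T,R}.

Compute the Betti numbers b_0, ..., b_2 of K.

b_0 = 1, b_1 = 1, b_2 = 0.

Order the vertices as P < Q < R < S < T < U < V. Listing each simplex with vertices in this order, K has dimension 2 with simplices:

  0-simplices (7): P, Q, R, S, T, U, V
  1-simplices (10): PQ, PT, PU, PV, QT, QU, QV, RT, RV, ST
  2-simplices (3): PQT, PQU, PQV

so the chain groups are C_0 ≅ Z^7, C_1 ≅ Z^10, C_2 ≅ Z^3.

∂_1: C_1 → C_0 maps an edge to its endpoints' difference, ∂[p,q] = q − p. For instance
  ∂QT = T − Q.
The 7×10 boundary matrix has rank 6 and Smith normal form diag(1,1,1,1,1,1).

The boundary map ∂_2: C_2 → C_1 maps a triangle to the signed sum of its edges. For instance
  ∂PQV = QV − PV + PQ,
  ∂PQT = QT − PT + PQ.
The resulting 10×3 matrix has rank 3, and its Smith normal form has invariant factors (1,1,1).

Reading off H_k = ker ∂_k / im ∂_{k+1}:

  H_0: rank C_0 − rank ∂_1 = 7 − 6 = 1, and the invariant factors of ∂_1 are all 1, so H_0 = Z.
  H_1: rank ker ∂_1 − rank ∂_2 = (10 − 6) − 3 = 1, and the invariant factors of ∂_2 are all 1, so H_1 = Z.
  H_2: rank ker ∂_2 − rank ∂_3 = (3 − 3) − 0 = 0, and there is no ∂_3, so H_2 = 0.

Hence the Betti numbers are b_0 = 1, b_1 = 1, b_2 = 0.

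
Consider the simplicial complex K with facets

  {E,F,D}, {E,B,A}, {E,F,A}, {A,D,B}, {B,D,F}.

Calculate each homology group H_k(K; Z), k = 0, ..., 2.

H_0 ≅ Z,  H_1 ≅ Z,  H_2 = 0.

We work with the vertex ordering A < B < D < E < F. The simplices of K, each written with vertices in increasing order, are:

  0-simplices (5): A, B, D, E, F
  1-simplices (10): AB, AD, AE, AF, BD, BE, BF, DE, DF, EF
  2-simplices (5): ABD, ABE, AEF, BDF, DEF

so the chain groups are C_0 ≅ Z^5, C_1 ≅ Z^10, C_2 ≅ Z^5.

∂_1: C_1 → C_0 maps an edge to its endpoints' difference, ∂[p,q] = q − p.
This gives a 5×10 integer matrix of rank 4; reducing to Smith normal form yields diagonal entries (1,1,1,1).

∂_2: C_2 → C_1 maps a triangle to the signed sum of its edges. For instance
  ∂DEF = EF − DF + DE,
  ∂ABE = BE − AE + AB.
As a 10×5 matrix over Z this has rank 5, with invariant factors (1,1,1,1,1).

Computing H_k = (kernel of ∂_k) / (image of ∂_{k+1}):

  H_0: rank C_0 − rank ∂_1 = 5 − 4 = 1, and the invariant factors of ∂_1 are all 1, so H_0 = Z.
  H_1: rank ker ∂_1 − rank ∂_2 = (10 − 4) − 5 = 1, and the invariant factors of ∂_2 are all 1, so H_1 = Z.
  H_2: rank ker ∂_2 − rank ∂_3 = (5 − 5) − 0 = 0, and there is no ∂_3, so H_2 = 0.

As a check, the Euler characteristic is 5 − 10 + 5 = 0, which agrees with 1 − 1 + 0 = 0.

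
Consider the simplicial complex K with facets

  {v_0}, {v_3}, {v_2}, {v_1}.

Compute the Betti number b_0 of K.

b_0 = 4.

We work with the vertex ordering v_0 < v_1 < v_2 < v_3. The simplices of K, each written with vertices in increasing order, are:

  0-simplices (4): [v_0], [v_1], [v_2], [v_3]

giving chain groups C_0 ≅ Z^4.

Reading off H_k = ker ∂_k / im ∂_{k+1}:

  H_0: rank C_0 − rank ∂_1 = 4 − 0 = 4, and there is no ∂_1, so H_0 = Z^4.

Hence the Betti numbers are b_0 = 4.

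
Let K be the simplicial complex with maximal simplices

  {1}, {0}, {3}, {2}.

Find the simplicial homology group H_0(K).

H_0 ≅ Z^4.

Order the vertices as 0 < 1 < 2 < 3. Listing each simplex with vertices in this order, K has dimension 0 with simplices:

  0-simplices (4): [0], [1], [2], [3]

giving chain groups C_0 ≅ Z^4.

From H_k ≅ ker(∂_k) / im(∂_{k+1}) we obtain:

  H_0: rank C_0 − rank ∂_1 = 4 − 0 = 4, and there is no ∂_1, so H_0 = Z^4.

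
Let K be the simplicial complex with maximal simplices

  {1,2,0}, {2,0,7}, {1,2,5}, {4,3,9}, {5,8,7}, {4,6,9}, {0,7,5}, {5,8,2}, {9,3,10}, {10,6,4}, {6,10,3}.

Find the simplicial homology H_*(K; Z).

Order the vertices as 0 < 1 < 2 < 3 < 4 < 5 < 6 < 7 < 8 < 9 < 10. Listing each simplex with vertices in this order, K has dimension 2 with simplices:

  0-simplices (11): [0], [1], [2], [3], [4], [5], [6], [7], [8], [9], [10]
  1-simplices (22): [0,1], [0,2], [0,5], [0,7], [1,2], [1,5], [2,5], [2,7], [2,8], [3,4], [3,6], [3,9], [3,10], [4,6], [4,9], [4,10], [5,7], [5,8], [6,9], [6,10], [7,8], [9,10]
  2-simplices (11): [0,1,2], [0,2,7], [0,5,7], [1,2,5], [2,5,8], [3,4,9], [3,6,10], [3,9,10], [4,6,9], [4,6,10], [5,7,8]

giving chain groups C_0 ≅ Z^11, C_1 ≅ Z^22, C_2 ≅ Z^11.

∂_1: C_1 → C_0 sends each edge [p,q] (with p < q) to q − p.
This gives a 11×22 integer matrix of rank 9; reducing to Smith normal form yields diagonal entries (1,1,1,1,1,1,1,1,1).

Boundary ∂_2: C_2 → C_1 maps a triangle to the signed sum of its edges. For instance
  ∂[1,2,5] = [2,5] − [1,5] + [1,2],
  ∂[0,5,7] = [5,7] − [0,7] + [0,5].
This gives a 22×11 integer matrix of rank 11; reducing to Smith normal form yields diagonal entries (1,1,1,1,1,1,1,1,1,1,1).

Computing H_k = (kernel of ∂_k) / (image of ∂_{k+1}):

  H_0: rank C_0 − rank ∂_1 = 11 − 9 = 2, and the invariant factors of ∂_1 are all 1, so H_0 ≅ Z^2.
  H_1: rank ker ∂_1 − rank ∂_2 = (22 − 9) − 11 = 2, and the invariant factors of ∂_2 are all 1, so H_1 ≅ Z^2.
  H_2: rank ker ∂_2 − rank ∂_3 = (11 − 11) − 0 = 0, and there is no ∂_3, so H_2 ≅ 0.

H_0 = Z^2,  H_1 = Z^2,  H_2 = 0.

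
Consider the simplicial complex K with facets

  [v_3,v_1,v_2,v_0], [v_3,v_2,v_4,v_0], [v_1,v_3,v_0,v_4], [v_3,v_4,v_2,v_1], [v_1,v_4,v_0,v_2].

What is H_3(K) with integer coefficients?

H_3 ≅ Z.

Take the total order v_0 < v_1 < v_2 < v_3 < v_4 on the vertex set. Then K (dimension 3) consists of the simplices:

  0-simplices (5): [v_0], [v_1], [v_2], [v_3], [v_4]
  1-simplices (10): [v_0,v_1], [v_0,v_2], [v_0,v_3], [v_0,v_4], [v_1,v_2], [v_1,v_3], [v_1,v_4], [v_2,v_3], [v_2,v_4], [v_3,v_4]
  2-simplices (10): [v_0,v_1,v_2], [v_0,v_1,v_3], [v_0,v_1,v_4], [v_0,v_2,v_3], [v_0,v_2,v_4], [v_0,v_3,v_4], [v_1,v_2,v_3], [v_1,v_2,v_4], [v_1,v_3,v_4], [v_2,v_3,v_4]
  3-simplices (5): [v_0,v_1,v_2,v_3], [v_0,v_1,v_2,v_4], [v_0,v_1,v_3,v_4], [v_0,v_2,v_3,v_4], [v_1,v_2,v_3,v_4]

giving chain groups C_0 ≅ Z^5, C_1 ≅ Z^10, C_2 ≅ Z^10, C_3 ≅ Z^5.

The boundary map ∂_1: C_1 → C_0 is given by ∂[p,q] = [q] − [p]. For instance
  ∂[v_0,v_2] = [v_2] − [v_0].
This gives a 5×10 integer matrix of rank 4; reducing to Smith normal form yields diagonal entries (1,1,1,1).

Boundary ∂_2: C_2 → C_1 sends each 2-simplex [p,q,r] to [q,r] − [p,r] + [p,q]. For instance
  ∂[v_0,v_3,v_4] = [v_3,v_4] − [v_0,v_4] + [v_0,v_3],
  ∂[v_1,v_2,v_4] = [v_2,v_4] − [v_1,v_4] + [v_1,v_2].
This gives a 10×10 integer matrix of rank 6; reducing to Smith normal form yields diagonal entries (1,1,1,1,1,1).

∂_3: C_3 → C_2 sends each 3-simplex σ to the alternating sum Σ_i (−1)^i (σ with its i-th vertex removed). For instance
  ∂[v_0,v_2,v_3,v_4] = [v_2,v_3,v_4] − [v_0,v_3,v_4] + [v_0,v_2,v_4] − [v_0,v_2,v_3],
  ∂[v_0,v_1,v_3,v_4] = [v_1,v_3,v_4] − [v_0,v_3,v_4] + [v_0,v_1,v_4] − [v_0,v_1,v_3].
This gives a 10×5 integer matrix of rank 4; reducing to Smith normal form yields diagonal entries (1,1,1,1).

Now H_k = ker ∂_k / im ∂_{k+1}, so:

  H_3: rank ker ∂_3 − rank ∂_4 = (5 − 4) − 0 = 1, and there is no ∂_4, so H_3 = Z.

(K is a triangulation of the 3-sphere S^3.)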